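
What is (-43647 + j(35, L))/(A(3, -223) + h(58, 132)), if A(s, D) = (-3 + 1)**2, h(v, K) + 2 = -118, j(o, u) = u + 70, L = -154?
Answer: 43731/116 ≈ 376.99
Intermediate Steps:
j(o, u) = 70 + u
h(v, K) = -120 (h(v, K) = -2 - 118 = -120)
A(s, D) = 4 (A(s, D) = (-2)**2 = 4)
(-43647 + j(35, L))/(A(3, -223) + h(58, 132)) = (-43647 + (70 - 154))/(4 - 120) = (-43647 - 84)/(-116) = -43731*(-1/116) = 43731/116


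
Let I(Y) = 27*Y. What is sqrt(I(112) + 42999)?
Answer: 23*sqrt(87) ≈ 214.53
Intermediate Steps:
sqrt(I(112) + 42999) = sqrt(27*112 + 42999) = sqrt(3024 + 42999) = sqrt(46023) = 23*sqrt(87)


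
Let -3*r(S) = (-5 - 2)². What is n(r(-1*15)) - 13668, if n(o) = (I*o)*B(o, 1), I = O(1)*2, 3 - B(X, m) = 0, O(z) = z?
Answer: -13766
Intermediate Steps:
B(X, m) = 3 (B(X, m) = 3 - 1*0 = 3 + 0 = 3)
r(S) = -49/3 (r(S) = -(-5 - 2)²/3 = -⅓*(-7)² = -⅓*49 = -49/3)
I = 2 (I = 1*2 = 2)
n(o) = 6*o (n(o) = (2*o)*3 = 6*o)
n(r(-1*15)) - 13668 = 6*(-49/3) - 13668 = -98 - 13668 = -13766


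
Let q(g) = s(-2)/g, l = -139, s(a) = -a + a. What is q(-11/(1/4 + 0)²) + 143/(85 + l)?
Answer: -143/54 ≈ -2.6481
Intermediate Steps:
s(a) = 0
q(g) = 0 (q(g) = 0/g = 0)
q(-11/(1/4 + 0)²) + 143/(85 + l) = 0 + 143/(85 - 139) = 0 + 143/(-54) = 0 + 143*(-1/54) = 0 - 143/54 = -143/54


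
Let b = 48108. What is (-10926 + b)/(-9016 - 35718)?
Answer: -18591/22367 ≈ -0.83118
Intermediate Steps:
(-10926 + b)/(-9016 - 35718) = (-10926 + 48108)/(-9016 - 35718) = 37182/(-44734) = 37182*(-1/44734) = -18591/22367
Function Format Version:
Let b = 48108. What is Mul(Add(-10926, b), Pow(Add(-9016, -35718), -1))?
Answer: Rational(-18591, 22367) ≈ -0.83118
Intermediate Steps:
Mul(Add(-10926, b), Pow(Add(-9016, -35718), -1)) = Mul(Add(-10926, 48108), Pow(Add(-9016, -35718), -1)) = Mul(37182, Pow(-44734, -1)) = Mul(37182, Rational(-1, 44734)) = Rational(-18591, 22367)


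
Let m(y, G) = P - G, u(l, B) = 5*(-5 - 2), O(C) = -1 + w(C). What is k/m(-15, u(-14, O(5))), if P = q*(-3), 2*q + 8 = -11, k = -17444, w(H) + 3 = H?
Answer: -34888/127 ≈ -274.71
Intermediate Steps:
w(H) = -3 + H
O(C) = -4 + C (O(C) = -1 + (-3 + C) = -4 + C)
q = -19/2 (q = -4 + (½)*(-11) = -4 - 11/2 = -19/2 ≈ -9.5000)
u(l, B) = -35 (u(l, B) = 5*(-7) = -35)
P = 57/2 (P = -19/2*(-3) = 57/2 ≈ 28.500)
m(y, G) = 57/2 - G
k/m(-15, u(-14, O(5))) = -17444/(57/2 - 1*(-35)) = -17444/(57/2 + 35) = -17444/127/2 = -17444*2/127 = -34888/127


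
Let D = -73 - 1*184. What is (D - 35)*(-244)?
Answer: 71248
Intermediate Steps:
D = -257 (D = -73 - 184 = -257)
(D - 35)*(-244) = (-257 - 35)*(-244) = -292*(-244) = 71248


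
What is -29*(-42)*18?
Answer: 21924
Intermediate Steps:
-29*(-42)*18 = 1218*18 = 21924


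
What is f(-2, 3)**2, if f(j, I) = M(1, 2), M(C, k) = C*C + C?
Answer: 4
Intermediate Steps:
M(C, k) = C + C**2 (M(C, k) = C**2 + C = C + C**2)
f(j, I) = 2 (f(j, I) = 1*(1 + 1) = 1*2 = 2)
f(-2, 3)**2 = 2**2 = 4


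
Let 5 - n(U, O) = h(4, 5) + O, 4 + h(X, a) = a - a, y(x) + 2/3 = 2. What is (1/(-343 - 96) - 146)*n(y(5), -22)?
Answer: -1986945/439 ≈ -4526.1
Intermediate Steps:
y(x) = 4/3 (y(x) = -⅔ + 2 = 4/3)
h(X, a) = -4 (h(X, a) = -4 + (a - a) = -4 + 0 = -4)
n(U, O) = 9 - O (n(U, O) = 5 - (-4 + O) = 5 + (4 - O) = 9 - O)
(1/(-343 - 96) - 146)*n(y(5), -22) = (1/(-343 - 96) - 146)*(9 - 1*(-22)) = (1/(-439) - 146)*(9 + 22) = (-1/439 - 146)*31 = -64095/439*31 = -1986945/439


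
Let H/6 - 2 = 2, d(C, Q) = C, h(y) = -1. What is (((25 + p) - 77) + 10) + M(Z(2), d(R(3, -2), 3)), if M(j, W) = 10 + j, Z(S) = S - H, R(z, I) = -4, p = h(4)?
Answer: -55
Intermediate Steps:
p = -1
H = 24 (H = 12 + 6*2 = 12 + 12 = 24)
Z(S) = -24 + S (Z(S) = S - 1*24 = S - 24 = -24 + S)
(((25 + p) - 77) + 10) + M(Z(2), d(R(3, -2), 3)) = (((25 - 1) - 77) + 10) + (10 + (-24 + 2)) = ((24 - 77) + 10) + (10 - 22) = (-53 + 10) - 12 = -43 - 12 = -55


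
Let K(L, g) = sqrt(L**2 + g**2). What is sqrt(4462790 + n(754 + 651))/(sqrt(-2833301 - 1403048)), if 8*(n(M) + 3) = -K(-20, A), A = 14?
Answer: -I*sqrt(75623692978652 - 4236349*sqrt(149))/8472698 ≈ -1.0264*I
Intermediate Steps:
n(M) = -3 - sqrt(149)/4 (n(M) = -3 + (-sqrt((-20)**2 + 14**2))/8 = -3 + (-sqrt(400 + 196))/8 = -3 + (-sqrt(596))/8 = -3 + (-2*sqrt(149))/8 = -3 - sqrt(149)/4)
sqrt(4462790 + n(754 + 651))/(sqrt(-2833301 - 1403048)) = sqrt(4462790 + (-3 - sqrt(149)/4))/(sqrt(-2833301 - 1403048)) = sqrt(4462787 - sqrt(149)/4)/(sqrt(-4236349)) = sqrt(4462787 - sqrt(149)/4)/((I*sqrt(4236349))) = sqrt(4462787 - sqrt(149)/4)*(-I*sqrt(4236349)/4236349) = -I*sqrt(4236349)*sqrt(4462787 - sqrt(149)/4)/4236349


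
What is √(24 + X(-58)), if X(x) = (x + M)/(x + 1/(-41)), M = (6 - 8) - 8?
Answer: 2*√35616009/2379 ≈ 5.0172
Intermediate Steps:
M = -10 (M = -2 - 8 = -10)
X(x) = (-10 + x)/(-1/41 + x) (X(x) = (x - 10)/(x + 1/(-41)) = (-10 + x)/(x - 1/41) = (-10 + x)/(-1/41 + x))
√(24 + X(-58)) = √(24 + 41*(-10 - 58)/(-1 + 41*(-58))) = √(24 + 41*(-68)/(-1 - 2378)) = √(24 + 41*(-68)/(-2379)) = √(24 + 41*(-1/2379)*(-68)) = √(24 + 2788/2379) = √(59884/2379) = 2*√35616009/2379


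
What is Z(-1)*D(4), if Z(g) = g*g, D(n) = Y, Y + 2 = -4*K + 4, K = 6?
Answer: -22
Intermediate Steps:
Y = -22 (Y = -2 + (-4*6 + 4) = -2 + (-24 + 4) = -2 - 20 = -22)
D(n) = -22
Z(g) = g²
Z(-1)*D(4) = (-1)²*(-22) = 1*(-22) = -22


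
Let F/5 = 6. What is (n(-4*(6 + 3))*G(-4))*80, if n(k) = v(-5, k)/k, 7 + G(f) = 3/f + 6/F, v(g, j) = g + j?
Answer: -6191/9 ≈ -687.89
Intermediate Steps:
F = 30 (F = 5*6 = 30)
G(f) = -34/5 + 3/f (G(f) = -7 + (3/f + 6/30) = -7 + (3/f + 6*(1/30)) = -7 + (3/f + 1/5) = -7 + (1/5 + 3/f) = -34/5 + 3/f)
n(k) = (-5 + k)/k
(n(-4*(6 + 3))*G(-4))*80 = (((-5 - 4*(6 + 3))/((-4*(6 + 3))))*(-34/5 + 3/(-4)))*80 = (((-5 - 4*9)/((-4*9)))*(-34/5 + 3*(-1/4)))*80 = (((-5 - 36)/(-36))*(-34/5 - 3/4))*80 = (-1/36*(-41)*(-151/20))*80 = ((41/36)*(-151/20))*80 = -6191/720*80 = -6191/9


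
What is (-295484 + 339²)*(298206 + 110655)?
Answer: -73825168743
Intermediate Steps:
(-295484 + 339²)*(298206 + 110655) = (-295484 + 114921)*408861 = -180563*408861 = -73825168743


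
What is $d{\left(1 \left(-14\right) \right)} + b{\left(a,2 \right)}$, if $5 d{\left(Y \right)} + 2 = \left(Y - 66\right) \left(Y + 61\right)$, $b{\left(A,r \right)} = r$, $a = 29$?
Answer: $- \frac{3752}{5} \approx -750.4$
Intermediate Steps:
$d{\left(Y \right)} = - \frac{2}{5} + \frac{\left(-66 + Y\right) \left(61 + Y\right)}{5}$ ($d{\left(Y \right)} = - \frac{2}{5} + \frac{\left(Y - 66\right) \left(Y + 61\right)}{5} = - \frac{2}{5} + \frac{\left(-66 + Y\right) \left(61 + Y\right)}{5}$)
$d{\left(1 \left(-14\right) \right)} + b{\left(a,2 \right)} = \left(- \frac{4028}{5} - 1 \left(-14\right) + \frac{\left(1 \left(-14\right)\right)^{2}}{5}\right) + 2 = \left(- \frac{4028}{5} - -14 + \frac{\left(-14\right)^{2}}{5}\right) + 2 = \left(- \frac{4028}{5} + 14 + \frac{1}{5} \cdot 196\right) + 2 = \left(- \frac{4028}{5} + 14 + \frac{196}{5}\right) + 2 = - \frac{3762}{5} + 2 = - \frac{3752}{5}$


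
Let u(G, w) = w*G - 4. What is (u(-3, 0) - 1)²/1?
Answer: 25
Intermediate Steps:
u(G, w) = -4 + G*w (u(G, w) = G*w - 4 = -4 + G*w)
(u(-3, 0) - 1)²/1 = ((-4 - 3*0) - 1)²/1 = 1*((-4 + 0) - 1)² = 1*(-4 - 1)² = 1*(-5)² = 1*25 = 25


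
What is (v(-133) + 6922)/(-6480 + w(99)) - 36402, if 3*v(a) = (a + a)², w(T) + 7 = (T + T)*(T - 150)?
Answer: -1811273032/49755 ≈ -36404.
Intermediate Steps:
w(T) = -7 + 2*T*(-150 + T) (w(T) = -7 + (T + T)*(T - 150) = -7 + (2*T)*(-150 + T) = -7 + 2*T*(-150 + T))
v(a) = 4*a²/3 (v(a) = (a + a)²/3 = (2*a)²/3 = (4*a²)/3 = 4*a²/3)
(v(-133) + 6922)/(-6480 + w(99)) - 36402 = ((4/3)*(-133)² + 6922)/(-6480 + (-7 - 300*99 + 2*99²)) - 36402 = ((4/3)*17689 + 6922)/(-6480 + (-7 - 29700 + 2*9801)) - 36402 = (70756/3 + 6922)/(-6480 + (-7 - 29700 + 19602)) - 36402 = 91522/(3*(-6480 - 10105)) - 36402 = (91522/3)/(-16585) - 36402 = (91522/3)*(-1/16585) - 36402 = -91522/49755 - 36402 = -1811273032/49755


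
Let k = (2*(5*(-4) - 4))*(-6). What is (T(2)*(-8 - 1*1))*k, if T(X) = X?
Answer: -5184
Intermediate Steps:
k = 288 (k = (2*(-20 - 4))*(-6) = (2*(-24))*(-6) = -48*(-6) = 288)
(T(2)*(-8 - 1*1))*k = (2*(-8 - 1*1))*288 = (2*(-8 - 1))*288 = (2*(-9))*288 = -18*288 = -5184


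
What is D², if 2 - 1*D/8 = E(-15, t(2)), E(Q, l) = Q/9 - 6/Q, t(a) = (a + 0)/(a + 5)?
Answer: 153664/225 ≈ 682.95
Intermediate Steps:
t(a) = a/(5 + a)
E(Q, l) = -6/Q + Q/9 (E(Q, l) = Q*(⅑) - 6/Q = Q/9 - 6/Q = -6/Q + Q/9)
D = 392/15 (D = 16 - 8*(-6/(-15) + (⅑)*(-15)) = 16 - 8*(-6*(-1/15) - 5/3) = 16 - 8*(⅖ - 5/3) = 16 - 8*(-19/15) = 16 + 152/15 = 392/15 ≈ 26.133)
D² = (392/15)² = 153664/225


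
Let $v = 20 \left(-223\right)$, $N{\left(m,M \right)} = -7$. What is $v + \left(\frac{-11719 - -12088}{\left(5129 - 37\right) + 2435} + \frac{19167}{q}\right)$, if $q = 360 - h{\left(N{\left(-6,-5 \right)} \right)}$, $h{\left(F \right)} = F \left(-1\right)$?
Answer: $- \frac{3901985998}{885677} \approx -4405.7$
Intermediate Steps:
$h{\left(F \right)} = - F$
$q = 353$ ($q = 360 - \left(-1\right) \left(-7\right) = 360 - 7 = 353$)
$v = -4460$
$v + \left(\frac{-11719 - -12088}{\left(5129 - 37\right) + 2435} + \frac{19167}{q}\right) = -4460 + \left(\frac{-11719 - -12088}{\left(5129 - 37\right) + 2435} + \frac{19167}{353}\right) = -4460 + \left(\frac{-11719 + 12088}{5092 + 2435} + 19167 \cdot \frac{1}{353}\right) = -4460 + \left(\frac{369}{7527} + \frac{19167}{353}\right) = -4460 + \left(369 \cdot \frac{1}{7527} + \frac{19167}{353}\right) = -4460 + \left(\frac{123}{2509} + \frac{19167}{353}\right) = -4460 + \frac{48133422}{885677} = - \frac{3901985998}{885677}$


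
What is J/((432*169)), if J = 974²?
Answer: 237169/18252 ≈ 12.994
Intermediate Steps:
J = 948676
J/((432*169)) = 948676/((432*169)) = 948676/73008 = 948676*(1/73008) = 237169/18252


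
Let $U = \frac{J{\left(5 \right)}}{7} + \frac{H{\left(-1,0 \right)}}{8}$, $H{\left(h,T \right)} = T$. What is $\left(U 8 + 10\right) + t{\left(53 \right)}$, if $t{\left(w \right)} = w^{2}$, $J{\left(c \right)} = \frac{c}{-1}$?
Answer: $\frac{19693}{7} \approx 2813.3$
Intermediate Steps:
$J{\left(c \right)} = - c$ ($J{\left(c \right)} = c \left(-1\right) = - c$)
$U = - \frac{5}{7}$ ($U = \frac{\left(-1\right) 5}{7} + \frac{0}{8} = \left(-5\right) \frac{1}{7} + 0 \cdot \frac{1}{8} = - \frac{5}{7} + 0 = - \frac{5}{7} \approx -0.71429$)
$\left(U 8 + 10\right) + t{\left(53 \right)} = \left(\left(- \frac{5}{7}\right) 8 + 10\right) + 53^{2} = \left(- \frac{40}{7} + 10\right) + 2809 = \frac{30}{7} + 2809 = \frac{19693}{7}$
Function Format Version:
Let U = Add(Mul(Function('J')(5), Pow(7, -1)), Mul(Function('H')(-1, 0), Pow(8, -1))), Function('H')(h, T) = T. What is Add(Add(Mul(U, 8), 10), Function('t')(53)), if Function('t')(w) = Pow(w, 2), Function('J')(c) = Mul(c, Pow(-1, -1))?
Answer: Rational(19693, 7) ≈ 2813.3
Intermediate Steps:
Function('J')(c) = Mul(-1, c) (Function('J')(c) = Mul(c, -1) = Mul(-1, c))
U = Rational(-5, 7) (U = Add(Mul(Mul(-1, 5), Pow(7, -1)), Mul(0, Pow(8, -1))) = Add(Mul(-5, Rational(1, 7)), Mul(0, Rational(1, 8))) = Add(Rational(-5, 7), 0) = Rational(-5, 7) ≈ -0.71429)
Add(Add(Mul(U, 8), 10), Function('t')(53)) = Add(Add(Mul(Rational(-5, 7), 8), 10), Pow(53, 2)) = Add(Add(Rational(-40, 7), 10), 2809) = Add(Rational(30, 7), 2809) = Rational(19693, 7)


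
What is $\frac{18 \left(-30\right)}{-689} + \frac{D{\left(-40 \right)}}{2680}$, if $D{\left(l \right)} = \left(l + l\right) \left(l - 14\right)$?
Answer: $\frac{110592}{46163} \approx 2.3957$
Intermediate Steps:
$D{\left(l \right)} = 2 l \left(-14 + l\right)$
$\frac{18 \left(-30\right)}{-689} + \frac{D{\left(-40 \right)}}{2680} = \frac{18 \left(-30\right)}{-689} + \frac{2 \left(-40\right) \left(-14 - 40\right)}{2680} = \left(-540\right) \left(- \frac{1}{689}\right) + 2 \left(-40\right) \left(-54\right) \frac{1}{2680} = \frac{540}{689} + 4320 \cdot \frac{1}{2680} = \frac{540}{689} + \frac{108}{67} = \frac{110592}{46163}$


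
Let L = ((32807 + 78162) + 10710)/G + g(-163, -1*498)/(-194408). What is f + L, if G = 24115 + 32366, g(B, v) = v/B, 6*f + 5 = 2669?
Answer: 399263142237467/894899197212 ≈ 446.15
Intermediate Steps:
f = 444 (f = -5/6 + (1/6)*2669 = -5/6 + 2669/6 = 444)
G = 56481
L = 1927898675339/894899197212 (L = ((32807 + 78162) + 10710)/56481 + (-1*498/(-163))/(-194408) = (110969 + 10710)*(1/56481) - 498*(-1/163)*(-1/194408) = 121679*(1/56481) + (498/163)*(-1/194408) = 121679/56481 - 249/15844252 = 1927898675339/894899197212 ≈ 2.1543)
f + L = 444 + 1927898675339/894899197212 = 399263142237467/894899197212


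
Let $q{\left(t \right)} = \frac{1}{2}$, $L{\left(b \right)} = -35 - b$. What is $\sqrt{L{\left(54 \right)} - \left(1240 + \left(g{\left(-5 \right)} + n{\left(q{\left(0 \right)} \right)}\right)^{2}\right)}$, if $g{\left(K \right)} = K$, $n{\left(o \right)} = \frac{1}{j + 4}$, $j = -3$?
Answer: $i \sqrt{1345} \approx 36.674 i$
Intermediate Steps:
$q{\left(t \right)} = \frac{1}{2}$
$n{\left(o \right)} = 1$ ($n{\left(o \right)} = \frac{1}{-3 + 4} = 1^{-1} = 1$)
$\sqrt{L{\left(54 \right)} - \left(1240 + \left(g{\left(-5 \right)} + n{\left(q{\left(0 \right)} \right)}\right)^{2}\right)} = \sqrt{\left(-35 - 54\right) - \left(1240 + \left(-5 + 1\right)^{2}\right)} = \sqrt{\left(-35 - 54\right) - 1256} = \sqrt{-89 - 1256} = \sqrt{-1345} = i \sqrt{1345}$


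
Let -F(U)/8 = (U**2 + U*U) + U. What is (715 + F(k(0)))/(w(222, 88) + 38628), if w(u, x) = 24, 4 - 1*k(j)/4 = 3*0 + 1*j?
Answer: -3509/38652 ≈ -0.090784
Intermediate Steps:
k(j) = 16 - 4*j (k(j) = 16 - 4*(3*0 + 1*j) = 16 - 4*(0 + j) = 16 - 4*j)
F(U) = -16*U**2 - 8*U (F(U) = -8*((U**2 + U*U) + U) = -8*((U**2 + U**2) + U) = -8*(2*U**2 + U) = -8*(U + 2*U**2) = -16*U**2 - 8*U)
(715 + F(k(0)))/(w(222, 88) + 38628) = (715 - 8*(16 - 4*0)*(1 + 2*(16 - 4*0)))/(24 + 38628) = (715 - 8*(16 + 0)*(1 + 2*(16 + 0)))/38652 = (715 - 8*16*(1 + 2*16))*(1/38652) = (715 - 8*16*(1 + 32))*(1/38652) = (715 - 8*16*33)*(1/38652) = (715 - 4224)*(1/38652) = -3509*1/38652 = -3509/38652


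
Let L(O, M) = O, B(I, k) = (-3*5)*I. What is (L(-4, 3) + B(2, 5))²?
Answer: 1156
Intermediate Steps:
B(I, k) = -15*I
(L(-4, 3) + B(2, 5))² = (-4 - 15*2)² = (-4 - 30)² = (-34)² = 1156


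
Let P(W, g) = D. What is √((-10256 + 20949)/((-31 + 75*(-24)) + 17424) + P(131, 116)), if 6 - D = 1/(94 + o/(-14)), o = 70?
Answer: 3*√1428291761738/1387777 ≈ 2.5835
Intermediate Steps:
D = 533/89 (D = 6 - 1/(94 + 70/(-14)) = 6 - 1/(94 + 70*(-1/14)) = 6 - 1/(94 - 5) = 6 - 1/89 = 533/89 ≈ 5.9888)
P(W, g) = 533/89
√((-10256 + 20949)/((-31 + 75*(-24)) + 17424) + P(131, 116)) = √((-10256 + 20949)/((-31 + 75*(-24)) + 17424) + 533/89) = √(10693/((-31 - 1800) + 17424) + 533/89) = √(10693/(-1831 + 17424) + 533/89) = √(10693/15593 + 533/89) = √(9262746/1387777) = 3*√1428291761738/1387777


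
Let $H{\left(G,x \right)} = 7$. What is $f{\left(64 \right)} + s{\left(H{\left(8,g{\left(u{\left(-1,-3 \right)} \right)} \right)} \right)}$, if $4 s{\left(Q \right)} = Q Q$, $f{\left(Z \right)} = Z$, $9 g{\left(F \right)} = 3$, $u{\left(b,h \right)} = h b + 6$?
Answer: $\frac{305}{4} \approx 76.25$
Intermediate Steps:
$u{\left(b,h \right)} = 6 + b h$ ($u{\left(b,h \right)} = b h + 6 = 6 + b h$)
$g{\left(F \right)} = \frac{1}{3}$ ($g{\left(F \right)} = \frac{1}{9} \cdot 3 = \frac{1}{3}$)
$s{\left(Q \right)} = \frac{Q^{2}}{4}$ ($s{\left(Q \right)} = \frac{Q Q}{4} = \frac{Q^{2}}{4}$)
$f{\left(64 \right)} + s{\left(H{\left(8,g{\left(u{\left(-1,-3 \right)} \right)} \right)} \right)} = 64 + \frac{7^{2}}{4} = 64 + \frac{1}{4} \cdot 49 = 64 + \frac{49}{4} = \frac{305}{4}$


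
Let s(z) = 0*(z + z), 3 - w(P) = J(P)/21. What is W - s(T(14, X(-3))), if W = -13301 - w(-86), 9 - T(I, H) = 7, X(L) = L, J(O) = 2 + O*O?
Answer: -90662/7 ≈ -12952.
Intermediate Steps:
J(O) = 2 + O²
T(I, H) = 2 (T(I, H) = 9 - 1*7 = 9 - 7 = 2)
w(P) = 61/21 - P²/21 (w(P) = 3 - (2 + P²)/21 = 3 - (2/21 + P²/21) = 3 + (-2/21 - P²/21) = 61/21 - P²/21)
s(z) = 0 (s(z) = 0*(2*z) = 0)
W = -90662/7 (W = -13301 - (61/21 - 1/21*(-86)²) = -13301 - (61/21 - 1/21*7396) = -13301 - (61/21 - 7396/21) = -13301 - 1*(-2445/7) = -13301 + 2445/7 = -90662/7 ≈ -12952.)
W - s(T(14, X(-3))) = -90662/7 - 1*0 = -90662/7 + 0 = -90662/7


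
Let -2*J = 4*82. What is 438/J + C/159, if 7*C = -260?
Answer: -265067/91266 ≈ -2.9043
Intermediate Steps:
C = -260/7 (C = (⅐)*(-260) = -260/7 ≈ -37.143)
J = -164 (J = -2*82 = -½*328 = -164)
438/J + C/159 = 438/(-164) - 260/7/159 = 438*(-1/164) - 260/7*1/159 = -219/82 - 260/1113 = -265067/91266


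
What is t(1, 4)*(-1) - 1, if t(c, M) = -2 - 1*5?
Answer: 6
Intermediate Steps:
t(c, M) = -7 (t(c, M) = -2 - 5 = -7)
t(1, 4)*(-1) - 1 = -7*(-1) - 1 = 7 - 1 = 6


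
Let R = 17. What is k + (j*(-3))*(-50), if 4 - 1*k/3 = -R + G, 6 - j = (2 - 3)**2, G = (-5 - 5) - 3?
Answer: 852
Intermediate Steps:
G = -13 (G = -10 - 3 = -13)
j = 5 (j = 6 - (2 - 3)**2 = 6 - 1*(-1)**2 = 6 - 1*1 = 6 - 1 = 5)
k = 102 (k = 12 - 3*(-1*17 - 13) = 12 - 3*(-17 - 13) = 12 - 3*(-30) = 12 + 90 = 102)
k + (j*(-3))*(-50) = 102 + (5*(-3))*(-50) = 102 - 15*(-50) = 102 + 750 = 852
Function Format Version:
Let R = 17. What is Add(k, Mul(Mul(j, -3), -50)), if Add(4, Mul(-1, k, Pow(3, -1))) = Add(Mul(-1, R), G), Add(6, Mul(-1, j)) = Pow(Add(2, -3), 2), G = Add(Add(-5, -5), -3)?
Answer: 852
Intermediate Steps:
G = -13 (G = Add(-10, -3) = -13)
j = 5 (j = Add(6, Mul(-1, Pow(Add(2, -3), 2))) = Add(6, Mul(-1, Pow(-1, 2))) = Add(6, Mul(-1, 1)) = Add(6, -1) = 5)
k = 102 (k = Add(12, Mul(-3, Add(Mul(-1, 17), -13))) = Add(12, Mul(-3, Add(-17, -13))) = Add(12, Mul(-3, -30)) = Add(12, 90) = 102)
Add(k, Mul(Mul(j, -3), -50)) = Add(102, Mul(Mul(5, -3), -50)) = Add(102, Mul(-15, -50)) = Add(102, 750) = 852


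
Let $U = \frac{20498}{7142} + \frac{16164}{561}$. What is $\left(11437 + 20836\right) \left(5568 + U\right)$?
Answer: $\frac{120679701973031}{667777} \approx 1.8072 \cdot 10^{8}$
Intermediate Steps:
$U = \frac{21157111}{667777}$ ($U = 20498 \cdot \frac{1}{7142} + 16164 \cdot \frac{1}{561} = \frac{10249}{3571} + \frac{5388}{187} = \frac{21157111}{667777} \approx 31.683$)
$\left(11437 + 20836\right) \left(5568 + U\right) = \left(11437 + 20836\right) \left(5568 + \frac{21157111}{667777}\right) = 32273 \cdot \frac{3739339447}{667777} = \frac{120679701973031}{667777}$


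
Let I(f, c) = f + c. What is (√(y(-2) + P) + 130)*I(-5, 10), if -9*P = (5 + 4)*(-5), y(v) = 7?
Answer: 650 + 10*√3 ≈ 667.32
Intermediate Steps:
I(f, c) = c + f
P = 5 (P = -(5 + 4)*(-5)/9 = -(-5) = -⅑*(-45) = 5)
(√(y(-2) + P) + 130)*I(-5, 10) = (√(7 + 5) + 130)*(10 - 5) = (√12 + 130)*5 = (2*√3 + 130)*5 = (130 + 2*√3)*5 = 650 + 10*√3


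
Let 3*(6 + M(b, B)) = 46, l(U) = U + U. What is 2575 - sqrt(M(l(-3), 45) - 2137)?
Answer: 2575 - I*sqrt(19149)/3 ≈ 2575.0 - 46.127*I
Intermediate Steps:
l(U) = 2*U
M(b, B) = 28/3 (M(b, B) = -6 + (1/3)*46 = -6 + 46/3 = 28/3)
2575 - sqrt(M(l(-3), 45) - 2137) = 2575 - sqrt(28/3 - 2137) = 2575 - sqrt(-6383/3) = 2575 - I*sqrt(19149)/3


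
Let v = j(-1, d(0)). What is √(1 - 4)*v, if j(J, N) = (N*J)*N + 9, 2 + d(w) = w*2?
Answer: 5*I*√3 ≈ 8.6602*I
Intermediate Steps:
d(w) = -2 + 2*w (d(w) = -2 + w*2 = -2 + 2*w)
j(J, N) = 9 + J*N² (j(J, N) = (J*N)*N + 9 = J*N² + 9 = 9 + J*N²)
v = 5 (v = 9 - (-2 + 2*0)² = 9 - (-2 + 0)² = 9 - 1*(-2)² = 9 - 1*4 = 9 - 4 = 5)
√(1 - 4)*v = √(1 - 4)*5 = √(-3)*5 = (I*√3)*5 = 5*I*√3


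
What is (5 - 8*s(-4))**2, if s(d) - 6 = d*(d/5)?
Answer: 117649/25 ≈ 4706.0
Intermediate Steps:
s(d) = 6 + d**2/5 (s(d) = 6 + d*(d/5) = 6 + d**2/5)
(5 - 8*s(-4))**2 = (5 - 8*(6 + (1/5)*(-4)**2))**2 = (5 - 8*(6 + (1/5)*16))**2 = (5 - 8*(6 + 16/5))**2 = (5 - 8*46/5)**2 = (5 - 368/5)**2 = (-343/5)**2 = 117649/25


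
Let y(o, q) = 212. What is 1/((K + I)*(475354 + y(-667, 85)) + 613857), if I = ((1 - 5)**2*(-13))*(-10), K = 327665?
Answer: 1/156816124527 ≈ 6.3769e-12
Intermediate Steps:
I = 2080 (I = ((-4)**2*(-13))*(-10) = (16*(-13))*(-10) = -208*(-10) = 2080)
1/((K + I)*(475354 + y(-667, 85)) + 613857) = 1/((327665 + 2080)*(475354 + 212) + 613857) = 1/(329745*475566 + 613857) = 1/(156815510670 + 613857) = 1/156816124527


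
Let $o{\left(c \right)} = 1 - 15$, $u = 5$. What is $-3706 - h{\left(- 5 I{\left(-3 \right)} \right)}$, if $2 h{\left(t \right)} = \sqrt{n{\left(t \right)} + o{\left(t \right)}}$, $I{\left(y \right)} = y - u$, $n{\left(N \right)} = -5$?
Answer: $-3706 - \frac{i \sqrt{19}}{2} \approx -3706.0 - 2.1795 i$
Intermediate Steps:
$I{\left(y \right)} = -5 + y$ ($I{\left(y \right)} = y - 5 = -5 + y$)
$o{\left(c \right)} = -14$ ($o{\left(c \right)} = 1 - 15 = -14$)
$h{\left(t \right)} = \frac{i \sqrt{19}}{2}$ ($h{\left(t \right)} = \frac{\sqrt{-5 - 14}}{2} = \frac{\sqrt{-19}}{2} = \frac{i \sqrt{19}}{2}$)
$-3706 - h{\left(- 5 I{\left(-3 \right)} \right)} = -3706 - \frac{i \sqrt{19}}{2}$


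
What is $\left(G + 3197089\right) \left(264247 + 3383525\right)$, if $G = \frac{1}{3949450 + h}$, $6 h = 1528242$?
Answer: $\frac{49029937270442585928}{4204157} \approx 1.1662 \cdot 10^{13}$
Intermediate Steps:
$h = 254707$ ($h = \frac{1}{6} \cdot 1528242 = 254707$)
$G = \frac{1}{4204157}$ ($G = \frac{1}{3949450 + 254707} = \frac{1}{4204157} \approx 2.3786 \cdot 10^{-7}$)
$\left(G + 3197089\right) \left(264247 + 3383525\right) = \left(\frac{1}{4204157} + 3197089\right) \left(264247 + 3383525\right) = \frac{13441064098974}{4204157} \cdot 3647772 = \frac{49029937270442585928}{4204157}$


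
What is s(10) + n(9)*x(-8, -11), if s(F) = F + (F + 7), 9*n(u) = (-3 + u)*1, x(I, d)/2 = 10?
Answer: 121/3 ≈ 40.333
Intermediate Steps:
x(I, d) = 20 (x(I, d) = 2*10 = 20)
n(u) = -⅓ + u/9 (n(u) = ((-3 + u)*1)/9 = (-3 + u)/9 = -⅓ + u/9)
s(F) = 7 + 2*F (s(F) = F + (7 + F) = 7 + 2*F)
s(10) + n(9)*x(-8, -11) = (7 + 2*10) + (-⅓ + (⅑)*9)*20 = (7 + 20) + (-⅓ + 1)*20 = 27 + (⅔)*20 = 27 + 40/3 = 121/3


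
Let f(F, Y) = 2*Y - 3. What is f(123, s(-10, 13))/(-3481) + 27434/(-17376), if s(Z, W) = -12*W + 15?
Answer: -45272797/30242928 ≈ -1.4970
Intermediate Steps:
s(Z, W) = 15 - 12*W
f(F, Y) = -3 + 2*Y
f(123, s(-10, 13))/(-3481) + 27434/(-17376) = (-3 + 2*(15 - 12*13))/(-3481) + 27434/(-17376) = (-3 + 2*(15 - 156))*(-1/3481) + 27434*(-1/17376) = (-3 + 2*(-141))*(-1/3481) - 13717/8688 = (-3 - 282)*(-1/3481) - 13717/8688 = -285*(-1/3481) - 13717/8688 = 285/3481 - 13717/8688 = -45272797/30242928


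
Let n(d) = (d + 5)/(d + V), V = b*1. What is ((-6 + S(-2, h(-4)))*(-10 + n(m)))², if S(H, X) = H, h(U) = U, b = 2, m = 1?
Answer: 4096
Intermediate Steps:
V = 2 (V = 2*1 = 2)
n(d) = (5 + d)/(2 + d) (n(d) = (d + 5)/(d + 2) = (5 + d)/(2 + d))
((-6 + S(-2, h(-4)))*(-10 + n(m)))² = ((-6 - 2)*(-10 + (5 + 1)/(2 + 1)))² = (-8*(-10 + 6/3))² = (-8*(-10 + (⅓)*6))² = (-8*(-10 + 2))² = (-8*(-8))² = 64² = 4096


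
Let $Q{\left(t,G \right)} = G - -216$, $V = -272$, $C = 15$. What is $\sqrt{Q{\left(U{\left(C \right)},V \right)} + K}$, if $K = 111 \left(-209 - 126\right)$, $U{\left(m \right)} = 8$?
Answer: $i \sqrt{37241} \approx 192.98 i$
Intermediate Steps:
$Q{\left(t,G \right)} = 216 + G$ ($Q{\left(t,G \right)} = G + 216 = 216 + G$)
$K = -37185$ ($K = 111 \left(-335\right) = -37185$)
$\sqrt{Q{\left(U{\left(C \right)},V \right)} + K} = \sqrt{\left(216 - 272\right) - 37185} = \sqrt{-56 - 37185} = \sqrt{-37241} = i \sqrt{37241}$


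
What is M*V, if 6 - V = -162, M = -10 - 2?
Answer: -2016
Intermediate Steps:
M = -12
V = 168 (V = 6 - 1*(-162) = 6 + 162 = 168)
M*V = -12*168 = -2016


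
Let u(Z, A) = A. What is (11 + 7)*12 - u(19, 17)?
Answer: 199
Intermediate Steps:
(11 + 7)*12 - u(19, 17) = (11 + 7)*12 - 1*17 = 18*12 - 17 = 216 - 17 = 199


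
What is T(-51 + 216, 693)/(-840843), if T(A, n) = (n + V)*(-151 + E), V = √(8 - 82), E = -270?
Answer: 32417/93427 + 421*I*√74/840843 ≈ 0.34698 + 0.0043071*I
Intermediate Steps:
V = I*√74 (V = √(-74) = I*√74 ≈ 8.6023*I)
T(A, n) = -421*n - 421*I*√74 (T(A, n) = (n + I*√74)*(-151 - 270) = (n + I*√74)*(-421) = -421*n - 421*I*√74)
T(-51 + 216, 693)/(-840843) = (-421*693 - 421*I*√74)/(-840843) = (-291753 - 421*I*√74)*(-1/840843) = 32417/93427 + 421*I*√74/840843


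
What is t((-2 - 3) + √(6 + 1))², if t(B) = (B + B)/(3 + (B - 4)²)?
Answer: 61856/5165167 - 376*√7/5165167 ≈ 0.011783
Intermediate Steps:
t(B) = 2*B/(3 + (-4 + B)²) (t(B) = (2*B)/(3 + (-4 + B)²) = 2*B/(3 + (-4 + B)²))
t((-2 - 3) + √(6 + 1))² = (2*((-2 - 3) + √(6 + 1))/(3 + (-4 + ((-2 - 3) + √(6 + 1)))²))² = (2*(-5 + √7)/(3 + (-4 + (-5 + √7))²))² = (2*(-5 + √7)/(3 + (-9 + √7)²))² = 4*(-5 + √7)²/(3 + (-9 + √7)²)²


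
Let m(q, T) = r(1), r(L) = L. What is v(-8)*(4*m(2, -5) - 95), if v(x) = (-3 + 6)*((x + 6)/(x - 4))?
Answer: -91/2 ≈ -45.500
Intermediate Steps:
m(q, T) = 1
v(x) = 3*(6 + x)/(-4 + x) (v(x) = 3*((6 + x)/(-4 + x)) = 3*(6 + x)/(-4 + x))
v(-8)*(4*m(2, -5) - 95) = (3*(6 - 8)/(-4 - 8))*(4*1 - 95) = (3*(-2)/(-12))*(4 - 95) = (3*(-1/12)*(-2))*(-91) = (1/2)*(-91) = -91/2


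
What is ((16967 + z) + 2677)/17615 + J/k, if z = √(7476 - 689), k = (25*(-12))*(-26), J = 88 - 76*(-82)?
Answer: 20350/10569 + √6787/17615 ≈ 1.9301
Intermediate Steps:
J = 6320 (J = 88 + 6232 = 6320)
k = 7800 (k = -300*(-26) = 7800)
z = √6787 ≈ 82.383
((16967 + z) + 2677)/17615 + J/k = ((16967 + √6787) + 2677)/17615 + 6320/7800 = (19644 + √6787)*(1/17615) + 6320*(1/7800) = (19644/17615 + √6787/17615) + 158/195 = 20350/10569 + √6787/17615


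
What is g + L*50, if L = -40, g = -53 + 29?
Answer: -2024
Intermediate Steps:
g = -24
g + L*50 = -24 - 40*50 = -24 - 2000 = -2024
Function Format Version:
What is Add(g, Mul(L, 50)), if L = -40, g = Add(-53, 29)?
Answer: -2024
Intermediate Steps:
g = -24
Add(g, Mul(L, 50)) = Add(-24, Mul(-40, 50)) = Add(-24, -2000) = -2024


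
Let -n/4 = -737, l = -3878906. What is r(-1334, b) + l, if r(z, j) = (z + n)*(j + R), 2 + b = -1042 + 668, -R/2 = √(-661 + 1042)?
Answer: -4485770 - 3228*√381 ≈ -4.5488e+6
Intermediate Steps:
R = -2*√381 (R = -2*√(-661 + 1042) = -2*√381 ≈ -39.038)
b = -376 (b = -2 + (-1042 + 668) = -2 - 374 = -376)
n = 2948 (n = -4*(-737) = 2948)
r(z, j) = (2948 + z)*(j - 2*√381) (r(z, j) = (z + 2948)*(j - 2*√381) = (2948 + z)*(j - 2*√381))
r(-1334, b) + l = (-5896*√381 + 2948*(-376) - 376*(-1334) - 2*(-1334)*√381) - 3878906 = (-5896*√381 - 1108448 + 501584 + 2668*√381) - 3878906 = (-606864 - 3228*√381) - 3878906 = -4485770 - 3228*√381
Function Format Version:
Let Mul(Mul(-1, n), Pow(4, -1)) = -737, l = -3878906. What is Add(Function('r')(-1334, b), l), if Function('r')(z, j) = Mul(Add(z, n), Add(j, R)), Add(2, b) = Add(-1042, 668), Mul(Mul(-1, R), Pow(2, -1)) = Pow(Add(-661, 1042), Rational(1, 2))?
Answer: Add(-4485770, Mul(-3228, Pow(381, Rational(1, 2)))) ≈ -4.5488e+6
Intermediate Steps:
R = Mul(-2, Pow(381, Rational(1, 2))) (R = Mul(-2, Pow(Add(-661, 1042), Rational(1, 2))) = Mul(-2, Pow(381, Rational(1, 2))) ≈ -39.038)
b = -376 (b = Add(-2, Add(-1042, 668)) = Add(-2, -374) = -376)
n = 2948 (n = Mul(-4, -737) = 2948)
Function('r')(z, j) = Mul(Add(2948, z), Add(j, Mul(-2, Pow(381, Rational(1, 2))))) (Function('r')(z, j) = Mul(Add(z, 2948), Add(j, Mul(-2, Pow(381, Rational(1, 2))))) = Mul(Add(2948, z), Add(j, Mul(-2, Pow(381, Rational(1, 2))))))
Add(Function('r')(-1334, b), l) = Add(Add(Mul(-5896, Pow(381, Rational(1, 2))), Mul(2948, -376), Mul(-376, -1334), Mul(-2, -1334, Pow(381, Rational(1, 2)))), -3878906) = Add(Add(Mul(-5896, Pow(381, Rational(1, 2))), -1108448, 501584, Mul(2668, Pow(381, Rational(1, 2)))), -3878906) = Add(Add(-606864, Mul(-3228, Pow(381, Rational(1, 2)))), -3878906) = Add(-4485770, Mul(-3228, Pow(381, Rational(1, 2))))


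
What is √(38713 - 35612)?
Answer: √3101 ≈ 55.687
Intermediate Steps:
√(38713 - 35612) = √3101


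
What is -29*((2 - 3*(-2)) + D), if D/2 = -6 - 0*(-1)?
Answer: 116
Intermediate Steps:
D = -12 (D = 2*(-6 - 0*(-1)) = 2*(-6 - 1*0) = 2*(-6 + 0) = 2*(-6) = -12)
-29*((2 - 3*(-2)) + D) = -29*((2 - 3*(-2)) - 12) = -29*((2 + 6) - 12) = -29*(8 - 12) = -29*(-4) = 116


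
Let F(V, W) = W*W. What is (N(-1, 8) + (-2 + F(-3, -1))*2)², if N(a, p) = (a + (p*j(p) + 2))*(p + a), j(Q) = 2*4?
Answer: 205209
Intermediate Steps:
F(V, W) = W²
j(Q) = 8
N(a, p) = (a + p)*(2 + a + 8*p) (N(a, p) = (a + (p*8 + 2))*(p + a) = (a + (8*p + 2))*(a + p) = (a + (2 + 8*p))*(a + p) = (2 + a + 8*p)*(a + p) = (a + p)*(2 + a + 8*p))
(N(-1, 8) + (-2 + F(-3, -1))*2)² = (((-1)² + 2*(-1) + 2*8 + 8*8² + 9*(-1)*8) + (-2 + (-1)²)*2)² = ((1 - 2 + 16 + 8*64 - 72) + (-2 + 1)*2)² = ((1 - 2 + 16 + 512 - 72) - 1*2)² = (455 - 2)² = 453² = 205209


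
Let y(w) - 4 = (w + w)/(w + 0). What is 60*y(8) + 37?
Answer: 397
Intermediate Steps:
y(w) = 6 (y(w) = 4 + (w + w)/(w + 0) = 4 + (2*w)/w = 4 + 2 = 6)
60*y(8) + 37 = 60*6 + 37 = 360 + 37 = 397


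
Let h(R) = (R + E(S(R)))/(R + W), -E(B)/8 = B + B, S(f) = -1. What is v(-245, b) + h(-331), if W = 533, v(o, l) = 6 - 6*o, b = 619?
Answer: 297837/202 ≈ 1474.4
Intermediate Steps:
E(B) = -16*B (E(B) = -8*(B + B) = -16*B)
h(R) = (16 + R)/(533 + R) (h(R) = (R - 16*(-1))/(R + 533) = (R + 16)/(533 + R) = (16 + R)/(533 + R))
v(-245, b) + h(-331) = (6 - 6*(-245)) + (16 - 331)/(533 - 331) = (6 + 1470) - 315/202 = 1476 + (1/202)*(-315) = 1476 - 315/202 = 297837/202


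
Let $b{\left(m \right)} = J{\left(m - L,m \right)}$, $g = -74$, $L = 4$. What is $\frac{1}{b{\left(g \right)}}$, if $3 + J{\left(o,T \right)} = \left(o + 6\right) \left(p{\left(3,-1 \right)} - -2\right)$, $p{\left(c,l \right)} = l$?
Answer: $- \frac{1}{75} \approx -0.013333$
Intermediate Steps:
$J{\left(o,T \right)} = 3 + o$ ($J{\left(o,T \right)} = -3 + \left(o + 6\right) \left(-1 - -2\right) = -3 + \left(6 + o\right) \left(-1 + 2\right) = -3 + \left(6 + o\right) 1 = -3 + \left(6 + o\right) = 3 + o$)
$b{\left(m \right)} = -1 + m$ ($b{\left(m \right)} = 3 + \left(m - 4\right) = 3 + \left(-4 + m\right) = -1 + m$)
$\frac{1}{b{\left(g \right)}} = \frac{1}{-1 - 74} = \frac{1}{-75} = - \frac{1}{75}$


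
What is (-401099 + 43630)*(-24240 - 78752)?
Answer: 36816447248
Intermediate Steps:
(-401099 + 43630)*(-24240 - 78752) = -357469*(-102992) = 36816447248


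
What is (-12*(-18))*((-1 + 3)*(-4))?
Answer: -1728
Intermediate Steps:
(-12*(-18))*((-1 + 3)*(-4)) = 216*(2*(-4)) = 216*(-8) = -1728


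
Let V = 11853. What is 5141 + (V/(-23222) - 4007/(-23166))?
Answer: 691368801022/134490213 ≈ 5140.7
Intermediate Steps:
5141 + (V/(-23222) - 4007/(-23166)) = 5141 + (11853/(-23222) - 4007/(-23166)) = 5141 + (11853*(-1/23222) - 4007*(-1/23166)) = 5141 + (-11853/23222 + 4007/23166) = 5141 - 45384011/134490213 = 691368801022/134490213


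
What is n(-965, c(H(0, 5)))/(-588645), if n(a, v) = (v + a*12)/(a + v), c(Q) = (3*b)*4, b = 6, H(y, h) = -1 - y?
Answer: -3836/175219995 ≈ -2.1892e-5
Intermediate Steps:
c(Q) = 72 (c(Q) = (3*6)*4 = 18*4 = 72)
n(a, v) = (v + 12*a)/(a + v)
n(-965, c(H(0, 5)))/(-588645) = ((72 + 12*(-965))/(-965 + 72))/(-588645) = ((72 - 11580)/(-893))*(-1/588645) = -1/893*(-11508)*(-1/588645) = (11508/893)*(-1/588645) = -3836/175219995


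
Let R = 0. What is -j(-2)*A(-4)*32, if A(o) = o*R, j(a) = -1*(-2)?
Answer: 0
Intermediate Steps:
j(a) = 2
A(o) = 0 (A(o) = o*0 = 0)
-j(-2)*A(-4)*32 = -2*0*32 = -0*32 = -1*0 = 0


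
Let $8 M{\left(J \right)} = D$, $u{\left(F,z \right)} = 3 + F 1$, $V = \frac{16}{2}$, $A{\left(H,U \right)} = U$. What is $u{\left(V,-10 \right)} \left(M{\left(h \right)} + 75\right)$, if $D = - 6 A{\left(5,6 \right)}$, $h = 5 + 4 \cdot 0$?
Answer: $\frac{1551}{2} \approx 775.5$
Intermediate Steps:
$h = 5$ ($h = 5 + 0 = 5$)
$V = 8$ ($V = 16 \cdot \frac{1}{2} = 8$)
$u{\left(F,z \right)} = 3 + F$
$D = -36$ ($D = \left(-6\right) 6 = -36$)
$M{\left(J \right)} = - \frac{9}{2}$ ($M{\left(J \right)} = \frac{1}{8} \left(-36\right) = - \frac{9}{2}$)
$u{\left(V,-10 \right)} \left(M{\left(h \right)} + 75\right) = \left(3 + 8\right) \left(- \frac{9}{2} + 75\right) = 11 \cdot \frac{141}{2} = \frac{1551}{2}$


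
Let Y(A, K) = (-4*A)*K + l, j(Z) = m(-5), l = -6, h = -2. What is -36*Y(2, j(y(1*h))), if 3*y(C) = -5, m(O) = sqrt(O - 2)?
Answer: 216 + 288*I*sqrt(7) ≈ 216.0 + 761.98*I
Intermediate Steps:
m(O) = sqrt(-2 + O)
y(C) = -5/3 (y(C) = (1/3)*(-5) = -5/3)
j(Z) = I*sqrt(7) (j(Z) = sqrt(-2 - 5) = sqrt(-7) = I*sqrt(7))
Y(A, K) = -6 - 4*A*K (Y(A, K) = (-4*A)*K - 6 = -4*A*K - 6 = -6 - 4*A*K)
-36*Y(2, j(y(1*h))) = -36*(-6 - 4*2*I*sqrt(7)) = -36*(-6 - 8*I*sqrt(7)) = 216 + 288*I*sqrt(7)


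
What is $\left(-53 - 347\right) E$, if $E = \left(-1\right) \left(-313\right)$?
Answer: $-125200$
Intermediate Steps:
$E = 313$
$\left(-53 - 347\right) E = \left(-53 - 347\right) 313 = \left(-400\right) 313 = -125200$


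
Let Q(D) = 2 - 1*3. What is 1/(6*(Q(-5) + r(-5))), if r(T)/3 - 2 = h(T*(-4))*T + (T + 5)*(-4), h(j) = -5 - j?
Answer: 1/2280 ≈ 0.00043860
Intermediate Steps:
Q(D) = -1 (Q(D) = 2 - 3 = -1)
r(T) = -54 - 12*T + 3*T*(-5 + 4*T) (r(T) = 6 + 3*((-5 - T*(-4))*T + (T + 5)*(-4)) = 6 + 3*((-5 - (-4)*T)*T + (5 + T)*(-4)) = 6 + 3*((-5 + 4*T)*T + (-20 - 4*T)) = 6 + 3*(T*(-5 + 4*T) + (-20 - 4*T)) = 6 + 3*(-20 - 4*T + T*(-5 + 4*T)) = 6 + (-60 - 12*T + 3*T*(-5 + 4*T)) = -54 - 12*T + 3*T*(-5 + 4*T))
1/(6*(Q(-5) + r(-5))) = 1/(6*(-1 + (-54 - 27*(-5) + 12*(-5)²))) = 1/(6*(-1 + (-54 + 135 + 12*25))) = 1/(6*(-1 + (-54 + 135 + 300))) = 1/(6*(-1 + 381)) = 1/(6*380) = 1/2280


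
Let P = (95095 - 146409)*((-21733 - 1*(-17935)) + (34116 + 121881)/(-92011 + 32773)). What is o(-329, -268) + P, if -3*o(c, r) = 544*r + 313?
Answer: 641989175696/3291 ≈ 1.9507e+8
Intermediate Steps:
P = 641829585233/3291 (P = -51314*((-21733 + 17935) + 155997/(-59238)) = -51314*(-3798 + 155997*(-1/59238)) = -51314*(-3798 - 17333/6582) = -51314*(-25015769/6582) = 641829585233/3291 ≈ 1.9503e+8)
o(c, r) = -313/3 - 544*r/3 (o(c, r) = -(544*r + 313)/3 = -(313 + 544*r)/3 = -313/3 - 544*r/3)
o(-329, -268) + P = (-313/3 - 544/3*(-268)) + 641829585233/3291 = (-313/3 + 145792/3) + 641829585233/3291 = 48493 + 641829585233/3291 = 641989175696/3291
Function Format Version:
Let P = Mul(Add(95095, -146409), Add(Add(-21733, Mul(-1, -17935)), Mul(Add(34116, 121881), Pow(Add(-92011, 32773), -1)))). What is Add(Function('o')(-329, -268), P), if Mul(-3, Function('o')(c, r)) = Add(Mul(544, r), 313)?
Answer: Rational(641989175696, 3291) ≈ 1.9507e+8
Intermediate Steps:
P = Rational(641829585233, 3291) (P = Mul(-51314, Add(Add(-21733, 17935), Mul(155997, Pow(-59238, -1)))) = Mul(-51314, Add(-3798, Mul(155997, Rational(-1, 59238)))) = Mul(-51314, Add(-3798, Rational(-17333, 6582))) = Mul(-51314, Rational(-25015769, 6582)) = Rational(641829585233, 3291) ≈ 1.9503e+8)
Function('o')(c, r) = Add(Rational(-313, 3), Mul(Rational(-544, 3), r)) (Function('o')(c, r) = Mul(Rational(-1, 3), Add(Mul(544, r), 313)) = Mul(Rational(-1, 3), Add(313, Mul(544, r))) = Add(Rational(-313, 3), Mul(Rational(-544, 3), r)))
Add(Function('o')(-329, -268), P) = Add(Add(Rational(-313, 3), Mul(Rational(-544, 3), -268)), Rational(641829585233, 3291)) = Add(Add(Rational(-313, 3), Rational(145792, 3)), Rational(641829585233, 3291)) = Add(48493, Rational(641829585233, 3291)) = Rational(641989175696, 3291)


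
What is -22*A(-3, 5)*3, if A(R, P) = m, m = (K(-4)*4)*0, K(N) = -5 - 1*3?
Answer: 0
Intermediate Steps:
K(N) = -8 (K(N) = -5 - 3 = -8)
m = 0 (m = -8*4*0 = -32*0 = 0)
A(R, P) = 0
-22*A(-3, 5)*3 = -22*0*3 = 0*3 = 0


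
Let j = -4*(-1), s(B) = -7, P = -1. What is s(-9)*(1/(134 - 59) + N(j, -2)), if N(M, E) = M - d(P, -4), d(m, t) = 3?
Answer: -532/75 ≈ -7.0933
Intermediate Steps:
j = 4
N(M, E) = -3 + M (N(M, E) = M - 1*3 = M - 3 = -3 + M)
s(-9)*(1/(134 - 59) + N(j, -2)) = -7*(1/(134 - 59) + (-3 + 4)) = -7*(1/75 + 1) = -7*76/75 = -532/75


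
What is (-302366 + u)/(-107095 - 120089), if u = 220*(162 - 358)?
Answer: 57581/37864 ≈ 1.5207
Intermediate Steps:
u = -43120 (u = 220*(-196) = -43120)
(-302366 + u)/(-107095 - 120089) = (-302366 - 43120)/(-107095 - 120089) = -345486/(-227184) = -345486*(-1/227184) = 57581/37864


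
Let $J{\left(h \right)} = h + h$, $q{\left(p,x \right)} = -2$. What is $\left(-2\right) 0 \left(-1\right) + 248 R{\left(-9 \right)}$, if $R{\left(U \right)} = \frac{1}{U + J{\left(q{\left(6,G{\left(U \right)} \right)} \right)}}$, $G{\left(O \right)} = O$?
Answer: $- \frac{248}{13} \approx -19.077$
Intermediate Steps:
$J{\left(h \right)} = 2 h$
$R{\left(U \right)} = \frac{1}{-4 + U}$ ($R{\left(U \right)} = \frac{1}{U + 2 \left(-2\right)} = \frac{1}{U - 4} = \frac{1}{-4 + U}$)
$\left(-2\right) 0 \left(-1\right) + 248 R{\left(-9 \right)} = \left(-2\right) 0 \left(-1\right) + \frac{248}{-4 - 9} = 0 \left(-1\right) + \frac{248}{-13} = 0 + 248 \left(- \frac{1}{13}\right) = 0 - \frac{248}{13} = - \frac{248}{13}$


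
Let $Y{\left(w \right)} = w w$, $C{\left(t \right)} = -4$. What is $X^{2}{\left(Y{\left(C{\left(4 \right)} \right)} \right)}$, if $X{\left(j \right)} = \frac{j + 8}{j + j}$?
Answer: $\frac{9}{16} \approx 0.5625$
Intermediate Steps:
$Y{\left(w \right)} = w^{2}$
$X{\left(j \right)} = \frac{8 + j}{2 j}$
$X^{2}{\left(Y{\left(C{\left(4 \right)} \right)} \right)} = \left(\frac{8 + \left(-4\right)^{2}}{2 \left(-4\right)^{2}}\right)^{2} = \left(\frac{8 + 16}{2 \cdot 16}\right)^{2} = \left(\frac{1}{2} \cdot \frac{1}{16} \cdot 24\right)^{2} = \left(\frac{3}{4}\right)^{2} = \frac{9}{16}$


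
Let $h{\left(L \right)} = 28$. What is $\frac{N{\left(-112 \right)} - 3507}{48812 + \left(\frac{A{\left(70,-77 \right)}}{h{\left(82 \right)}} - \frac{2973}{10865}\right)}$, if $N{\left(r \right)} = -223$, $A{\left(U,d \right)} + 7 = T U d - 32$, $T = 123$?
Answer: $- \frac{1134740600}{7645910611} \approx -0.14841$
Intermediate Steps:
$A{\left(U,d \right)} = -39 + 123 U d$ ($A{\left(U,d \right)} = -7 + \left(123 U d - 32\right) = -7 + \left(-32 + 123 U d\right) = -39 + 123 U d$)
$\frac{N{\left(-112 \right)} - 3507}{48812 + \left(\frac{A{\left(70,-77 \right)}}{h{\left(82 \right)}} - \frac{2973}{10865}\right)} = \frac{-223 - 3507}{48812 + \left(\frac{-39 + 123 \cdot 70 \left(-77\right)}{28} - \frac{2973}{10865}\right)} = - \frac{3730}{48812 + \left(\left(-39 - 662970\right) \frac{1}{28} - \frac{2973}{10865}\right)} = - \frac{3730}{48812 - \frac{7203676029}{304220}} = - \frac{3730}{\frac{7645910611}{304220}} = \left(-3730\right) \frac{304220}{7645910611} = - \frac{1134740600}{7645910611}$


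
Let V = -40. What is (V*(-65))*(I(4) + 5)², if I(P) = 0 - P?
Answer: 2600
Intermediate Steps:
I(P) = -P
(V*(-65))*(I(4) + 5)² = (-40*(-65))*(-1*4 + 5)² = 2600*(-4 + 5)² = 2600*1² = 2600*1 = 2600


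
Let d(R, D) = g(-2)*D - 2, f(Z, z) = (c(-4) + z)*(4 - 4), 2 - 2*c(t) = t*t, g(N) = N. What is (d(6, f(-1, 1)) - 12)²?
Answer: 196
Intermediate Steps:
c(t) = 1 - t²/2 (c(t) = 1 - t*t/2 = 1 - t²/2)
f(Z, z) = 0 (f(Z, z) = ((1 - ½*(-4)²) + z)*(4 - 4) = ((1 - ½*16) + z)*0 = ((1 - 8) + z)*0 = (-7 + z)*0 = 0)
d(R, D) = -2 - 2*D (d(R, D) = -2*D - 2 = -2 - 2*D)
(d(6, f(-1, 1)) - 12)² = ((-2 - 2*0) - 12)² = ((-2 + 0) - 12)² = (-2 - 12)² = (-14)² = 196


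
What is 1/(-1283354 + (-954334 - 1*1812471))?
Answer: -1/4050159 ≈ -2.4690e-7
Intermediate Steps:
1/(-1283354 + (-954334 - 1*1812471)) = 1/(-1283354 + (-954334 - 1812471)) = 1/(-1283354 - 2766805) = 1/(-4050159) = -1/4050159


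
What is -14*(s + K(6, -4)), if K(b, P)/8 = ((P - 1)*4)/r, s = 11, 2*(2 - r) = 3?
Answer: 4326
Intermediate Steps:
r = 1/2 (r = 2 - 1/2*3 = 2 - 3/2 = 1/2 ≈ 0.50000)
K(b, P) = -64 + 64*P (K(b, P) = 8*(((P - 1)*4)/(1/2)) = 8*(((-1 + P)*4)*2) = 8*((-4 + 4*P)*2) = 8*(-8 + 8*P) = -64 + 64*P)
-14*(s + K(6, -4)) = -14*(11 + (-64 + 64*(-4))) = -14*(11 + (-64 - 256)) = -14*(11 - 320) = -14*(-309) = 4326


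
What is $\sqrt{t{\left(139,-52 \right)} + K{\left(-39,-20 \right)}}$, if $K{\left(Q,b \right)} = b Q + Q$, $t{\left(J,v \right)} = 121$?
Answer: $\sqrt{862} \approx 29.36$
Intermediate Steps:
$K{\left(Q,b \right)} = Q + Q b$ ($K{\left(Q,b \right)} = Q b + Q = Q + Q b$)
$\sqrt{t{\left(139,-52 \right)} + K{\left(-39,-20 \right)}} = \sqrt{121 - 39 \left(1 - 20\right)} = \sqrt{121 - -741} = \sqrt{121 + 741} = \sqrt{862}$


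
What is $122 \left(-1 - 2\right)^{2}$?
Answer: $1098$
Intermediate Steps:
$122 \left(-1 - 2\right)^{2} = 122 \left(-3\right)^{2} = 122 \cdot 9 = 1098$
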